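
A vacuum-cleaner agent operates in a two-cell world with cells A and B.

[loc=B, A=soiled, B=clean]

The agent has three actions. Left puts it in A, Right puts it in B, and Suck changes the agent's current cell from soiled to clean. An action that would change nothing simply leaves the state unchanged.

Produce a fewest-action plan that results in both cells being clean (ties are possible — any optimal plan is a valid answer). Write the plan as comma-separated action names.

1) do Left; now in A — A soiled, B clean
2) do Suck; now in A — A clean, B clean
min 2: go A then Suck

Left, Suck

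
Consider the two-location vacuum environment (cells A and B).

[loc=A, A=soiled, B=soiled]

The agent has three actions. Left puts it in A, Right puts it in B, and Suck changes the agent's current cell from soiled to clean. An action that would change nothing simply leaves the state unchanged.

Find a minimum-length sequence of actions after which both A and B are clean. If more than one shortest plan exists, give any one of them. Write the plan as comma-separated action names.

Suck, Right, Suck

Suck (#1): in A — A clean, B soiled
Right (#2): in B — A clean, B soiled
Suck (#3): in B — A clean, B clean
min 3: Suck A + move + Suck B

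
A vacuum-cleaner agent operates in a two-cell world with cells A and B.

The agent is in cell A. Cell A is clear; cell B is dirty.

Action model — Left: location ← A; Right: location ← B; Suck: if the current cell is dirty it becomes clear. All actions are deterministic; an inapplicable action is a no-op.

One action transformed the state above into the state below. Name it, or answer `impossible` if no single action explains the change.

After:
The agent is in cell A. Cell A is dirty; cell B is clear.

impossible

try  Left: loc=A A=clear B=dirty
try Right: loc=B A=clear B=dirty
try  Suck: loc=A A=clear B=dirty
no single action produces the after-state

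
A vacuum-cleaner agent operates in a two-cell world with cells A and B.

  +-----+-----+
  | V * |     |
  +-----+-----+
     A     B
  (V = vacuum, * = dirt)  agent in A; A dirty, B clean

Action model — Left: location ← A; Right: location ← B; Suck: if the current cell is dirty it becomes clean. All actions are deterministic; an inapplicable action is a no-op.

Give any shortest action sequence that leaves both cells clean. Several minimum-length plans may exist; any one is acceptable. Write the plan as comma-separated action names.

step 1/1 (Suck): (A; A:clean, B:clean)
min 1: A is dirty, one Suck

Suck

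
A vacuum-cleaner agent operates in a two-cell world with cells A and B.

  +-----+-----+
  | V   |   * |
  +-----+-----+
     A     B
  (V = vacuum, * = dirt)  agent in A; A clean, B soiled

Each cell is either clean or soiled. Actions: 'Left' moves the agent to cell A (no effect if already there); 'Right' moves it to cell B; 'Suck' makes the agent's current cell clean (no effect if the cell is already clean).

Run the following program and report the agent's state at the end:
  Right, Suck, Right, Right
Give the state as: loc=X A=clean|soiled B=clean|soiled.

t=1 Right ⇒ loc=B A=clean B=soiled
t=2 Suck ⇒ loc=B A=clean B=clean
t=3 Right ⇒ loc=B A=clean B=clean
t=4 Right ⇒ loc=B A=clean B=clean

loc=B A=clean B=clean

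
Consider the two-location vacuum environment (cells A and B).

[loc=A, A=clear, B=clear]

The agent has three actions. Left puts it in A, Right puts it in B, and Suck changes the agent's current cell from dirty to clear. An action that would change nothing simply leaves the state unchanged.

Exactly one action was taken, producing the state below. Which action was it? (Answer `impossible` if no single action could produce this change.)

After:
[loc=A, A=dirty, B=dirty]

impossible

try  Left: <A|clear|clear>
try Right: <B|clear|clear>
try  Suck: <A|clear|clear>
no single action produces the after-state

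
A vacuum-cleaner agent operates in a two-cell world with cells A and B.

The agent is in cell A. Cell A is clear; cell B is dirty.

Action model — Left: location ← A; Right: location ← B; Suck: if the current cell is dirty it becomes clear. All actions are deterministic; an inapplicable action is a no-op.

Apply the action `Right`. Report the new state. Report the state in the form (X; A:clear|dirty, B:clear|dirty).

start: (A; A:clear, B:dirty)
t=1 Right ⇒ (B; A:clear, B:dirty)

(B; A:clear, B:dirty)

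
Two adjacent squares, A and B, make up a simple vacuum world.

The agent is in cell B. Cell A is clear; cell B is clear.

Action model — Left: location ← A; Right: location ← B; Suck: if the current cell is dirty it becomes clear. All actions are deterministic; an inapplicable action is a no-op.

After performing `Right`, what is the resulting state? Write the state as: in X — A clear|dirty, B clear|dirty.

in B — A clear, B clear

start: in B — A clear, B clear
[1] after Right: in B — A clear, B clear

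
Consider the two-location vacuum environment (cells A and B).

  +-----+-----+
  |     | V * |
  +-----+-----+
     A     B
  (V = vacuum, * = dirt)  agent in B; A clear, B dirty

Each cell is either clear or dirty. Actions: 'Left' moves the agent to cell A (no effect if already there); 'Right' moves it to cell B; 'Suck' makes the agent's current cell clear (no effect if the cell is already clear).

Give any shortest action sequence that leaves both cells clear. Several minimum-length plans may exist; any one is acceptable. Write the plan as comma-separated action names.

1) do Suck; now loc=B A=clear B=clear
min 1: B is dirty, one Suck

Suck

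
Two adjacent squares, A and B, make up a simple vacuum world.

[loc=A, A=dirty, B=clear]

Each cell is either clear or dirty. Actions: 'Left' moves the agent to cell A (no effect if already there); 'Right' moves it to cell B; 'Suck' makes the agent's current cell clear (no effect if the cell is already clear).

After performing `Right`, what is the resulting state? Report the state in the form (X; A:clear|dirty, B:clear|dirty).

(B; A:dirty, B:clear)

start: (A; A:dirty, B:clear)
[1] after Right: (B; A:dirty, B:clear)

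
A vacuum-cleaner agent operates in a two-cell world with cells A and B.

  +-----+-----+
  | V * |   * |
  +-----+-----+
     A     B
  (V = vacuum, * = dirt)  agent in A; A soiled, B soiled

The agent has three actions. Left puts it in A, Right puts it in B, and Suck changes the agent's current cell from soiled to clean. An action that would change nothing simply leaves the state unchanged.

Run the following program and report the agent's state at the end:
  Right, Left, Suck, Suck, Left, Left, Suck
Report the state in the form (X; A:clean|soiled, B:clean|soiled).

(A; A:clean, B:soiled)

1. Right → (B; A:soiled, B:soiled)
2. Left → (A; A:soiled, B:soiled)
3. Suck → (A; A:clean, B:soiled)
4. Suck → (A; A:clean, B:soiled)
5. Left → (A; A:clean, B:soiled)
6. Left → (A; A:clean, B:soiled)
7. Suck → (A; A:clean, B:soiled)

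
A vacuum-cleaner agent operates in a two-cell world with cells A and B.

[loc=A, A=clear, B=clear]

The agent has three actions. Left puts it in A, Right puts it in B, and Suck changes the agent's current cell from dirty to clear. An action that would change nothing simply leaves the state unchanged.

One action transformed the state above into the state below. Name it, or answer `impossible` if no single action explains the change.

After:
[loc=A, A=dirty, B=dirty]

try  Left: <A|clear|clear>
try Right: <B|clear|clear>
try  Suck: <A|clear|clear>
no single action produces the after-state

impossible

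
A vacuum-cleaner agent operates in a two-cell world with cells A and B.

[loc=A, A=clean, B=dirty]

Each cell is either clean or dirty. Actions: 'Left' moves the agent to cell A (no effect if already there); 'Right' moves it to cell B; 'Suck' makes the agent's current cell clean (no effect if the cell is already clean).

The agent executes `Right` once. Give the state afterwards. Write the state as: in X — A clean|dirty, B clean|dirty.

in B — A clean, B dirty

start: in A — A clean, B dirty
1) do Right; now in B — A clean, B dirty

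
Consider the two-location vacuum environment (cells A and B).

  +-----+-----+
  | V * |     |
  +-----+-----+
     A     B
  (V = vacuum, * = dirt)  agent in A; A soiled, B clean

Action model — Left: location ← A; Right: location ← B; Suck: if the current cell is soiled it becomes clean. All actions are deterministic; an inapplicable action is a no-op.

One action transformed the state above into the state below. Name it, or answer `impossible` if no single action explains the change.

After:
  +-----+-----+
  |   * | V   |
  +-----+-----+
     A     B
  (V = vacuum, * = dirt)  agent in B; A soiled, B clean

try  Left: loc=A A=soiled B=clean
try Right: loc=B A=soiled B=clean  ← match
try  Suck: loc=A A=clean B=clean

Right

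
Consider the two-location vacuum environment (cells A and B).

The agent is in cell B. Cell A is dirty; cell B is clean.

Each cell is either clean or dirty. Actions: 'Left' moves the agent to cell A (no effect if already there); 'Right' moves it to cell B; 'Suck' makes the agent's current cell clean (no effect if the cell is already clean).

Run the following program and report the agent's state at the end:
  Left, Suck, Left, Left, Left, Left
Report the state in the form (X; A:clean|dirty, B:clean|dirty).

[1] after Left: (A; A:dirty, B:clean)
[2] after Suck: (A; A:clean, B:clean)
[3] after Left: (A; A:clean, B:clean)
[4] after Left: (A; A:clean, B:clean)
[5] after Left: (A; A:clean, B:clean)
[6] after Left: (A; A:clean, B:clean)

(A; A:clean, B:clean)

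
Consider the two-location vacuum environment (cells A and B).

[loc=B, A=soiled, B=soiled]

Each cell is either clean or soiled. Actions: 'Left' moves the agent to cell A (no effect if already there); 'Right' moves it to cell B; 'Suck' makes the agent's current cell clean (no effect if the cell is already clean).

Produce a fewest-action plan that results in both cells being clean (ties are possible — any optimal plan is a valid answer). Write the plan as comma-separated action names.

Suck, Left, Suck

1. Suck → (B; A:soiled, B:clean)
2. Left → (A; A:soiled, B:clean)
3. Suck → (A; A:clean, B:clean)
min 3: Suck B + move + Suck A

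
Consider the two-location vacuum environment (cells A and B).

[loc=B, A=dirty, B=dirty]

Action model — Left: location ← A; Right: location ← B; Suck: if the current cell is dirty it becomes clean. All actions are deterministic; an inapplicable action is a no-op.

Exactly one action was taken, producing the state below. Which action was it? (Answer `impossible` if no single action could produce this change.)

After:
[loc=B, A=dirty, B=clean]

Suck

try  Left: <A|dirty|dirty>
try Right: <B|dirty|dirty>
try  Suck: <B|dirty|clean>  ← match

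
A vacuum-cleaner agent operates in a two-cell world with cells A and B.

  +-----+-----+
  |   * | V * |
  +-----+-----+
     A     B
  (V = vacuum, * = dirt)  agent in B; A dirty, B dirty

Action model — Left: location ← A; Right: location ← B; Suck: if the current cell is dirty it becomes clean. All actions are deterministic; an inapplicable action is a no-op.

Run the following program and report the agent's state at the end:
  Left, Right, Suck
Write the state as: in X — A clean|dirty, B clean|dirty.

[1] after Left: in A — A dirty, B dirty
[2] after Right: in B — A dirty, B dirty
[3] after Suck: in B — A dirty, B clean

in B — A dirty, B clean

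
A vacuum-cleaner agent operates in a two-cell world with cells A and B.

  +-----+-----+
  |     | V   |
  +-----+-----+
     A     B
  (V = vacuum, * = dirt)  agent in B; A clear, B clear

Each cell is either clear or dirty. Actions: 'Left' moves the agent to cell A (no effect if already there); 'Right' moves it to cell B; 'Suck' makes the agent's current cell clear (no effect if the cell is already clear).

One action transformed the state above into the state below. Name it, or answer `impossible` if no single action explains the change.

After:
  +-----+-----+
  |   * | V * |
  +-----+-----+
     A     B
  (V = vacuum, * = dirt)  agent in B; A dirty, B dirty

impossible

try  Left: in A — A clear, B clear
try Right: in B — A clear, B clear
try  Suck: in B — A clear, B clear
no single action produces the after-state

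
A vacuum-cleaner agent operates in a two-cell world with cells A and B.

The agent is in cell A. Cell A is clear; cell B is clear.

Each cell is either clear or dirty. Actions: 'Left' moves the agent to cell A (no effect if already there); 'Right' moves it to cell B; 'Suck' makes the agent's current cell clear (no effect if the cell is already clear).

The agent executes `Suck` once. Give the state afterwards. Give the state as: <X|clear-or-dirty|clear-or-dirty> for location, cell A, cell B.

<A|clear|clear>

start: <A|clear|clear>
t=1 Suck ⇒ <A|clear|clear>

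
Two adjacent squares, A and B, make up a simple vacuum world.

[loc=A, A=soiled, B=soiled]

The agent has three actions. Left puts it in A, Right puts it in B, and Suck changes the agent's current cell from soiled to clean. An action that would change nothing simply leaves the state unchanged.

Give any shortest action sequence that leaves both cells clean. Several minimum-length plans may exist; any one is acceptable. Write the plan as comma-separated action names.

t=1 Suck ⇒ in A — A clean, B soiled
t=2 Right ⇒ in B — A clean, B soiled
t=3 Suck ⇒ in B — A clean, B clean
min 3: Suck A + move + Suck B

Suck, Right, Suck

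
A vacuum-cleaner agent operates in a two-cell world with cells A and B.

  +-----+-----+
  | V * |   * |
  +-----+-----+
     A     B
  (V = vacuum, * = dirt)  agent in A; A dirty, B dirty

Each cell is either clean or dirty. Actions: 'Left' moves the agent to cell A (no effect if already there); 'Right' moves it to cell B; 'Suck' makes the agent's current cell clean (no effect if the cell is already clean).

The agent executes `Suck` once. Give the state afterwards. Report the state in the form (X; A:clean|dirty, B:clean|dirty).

(A; A:clean, B:dirty)

start: (A; A:dirty, B:dirty)
t=1 Suck ⇒ (A; A:clean, B:dirty)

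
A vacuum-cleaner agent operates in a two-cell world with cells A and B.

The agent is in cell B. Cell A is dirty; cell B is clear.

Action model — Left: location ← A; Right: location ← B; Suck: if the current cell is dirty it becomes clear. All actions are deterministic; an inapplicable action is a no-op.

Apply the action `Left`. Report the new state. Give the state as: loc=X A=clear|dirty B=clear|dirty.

start: loc=B A=dirty B=clear
[1] after Left: loc=A A=dirty B=clear

loc=A A=dirty B=clear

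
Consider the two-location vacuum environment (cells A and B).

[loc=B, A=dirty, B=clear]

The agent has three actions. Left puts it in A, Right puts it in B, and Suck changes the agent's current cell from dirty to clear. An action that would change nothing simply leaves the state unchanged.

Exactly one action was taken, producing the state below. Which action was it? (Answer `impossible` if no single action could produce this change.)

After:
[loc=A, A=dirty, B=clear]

try  Left: <A|dirty|clear>  ← match
try Right: <B|dirty|clear>
try  Suck: <B|dirty|clear>

Left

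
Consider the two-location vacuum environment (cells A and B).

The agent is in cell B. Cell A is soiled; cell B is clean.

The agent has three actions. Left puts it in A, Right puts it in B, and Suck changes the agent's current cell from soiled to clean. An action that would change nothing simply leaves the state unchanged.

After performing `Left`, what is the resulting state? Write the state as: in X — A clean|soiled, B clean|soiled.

in A — A soiled, B clean

start: in B — A soiled, B clean
[1] after Left: in A — A soiled, B clean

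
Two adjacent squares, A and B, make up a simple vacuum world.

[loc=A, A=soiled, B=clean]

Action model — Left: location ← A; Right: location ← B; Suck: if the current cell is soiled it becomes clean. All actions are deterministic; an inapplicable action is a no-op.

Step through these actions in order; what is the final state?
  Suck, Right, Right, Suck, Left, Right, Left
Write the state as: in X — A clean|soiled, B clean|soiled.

in A — A clean, B clean

t=1 Suck ⇒ in A — A clean, B clean
t=2 Right ⇒ in B — A clean, B clean
t=3 Right ⇒ in B — A clean, B clean
t=4 Suck ⇒ in B — A clean, B clean
t=5 Left ⇒ in A — A clean, B clean
t=6 Right ⇒ in B — A clean, B clean
t=7 Left ⇒ in A — A clean, B clean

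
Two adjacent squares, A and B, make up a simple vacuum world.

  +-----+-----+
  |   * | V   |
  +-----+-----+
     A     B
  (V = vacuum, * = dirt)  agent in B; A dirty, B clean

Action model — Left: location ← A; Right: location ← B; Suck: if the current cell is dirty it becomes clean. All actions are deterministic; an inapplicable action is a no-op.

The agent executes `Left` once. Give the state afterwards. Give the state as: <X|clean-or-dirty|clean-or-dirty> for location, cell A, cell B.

start: <B|dirty|clean>
Left (#1): <A|dirty|clean>

<A|dirty|clean>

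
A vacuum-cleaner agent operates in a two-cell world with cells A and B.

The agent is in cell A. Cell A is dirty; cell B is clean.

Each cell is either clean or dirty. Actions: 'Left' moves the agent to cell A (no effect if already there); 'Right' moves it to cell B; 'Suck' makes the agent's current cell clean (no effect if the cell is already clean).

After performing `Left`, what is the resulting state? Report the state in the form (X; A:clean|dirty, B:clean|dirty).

(A; A:dirty, B:clean)

start: (A; A:dirty, B:clean)
Left (#1): (A; A:dirty, B:clean)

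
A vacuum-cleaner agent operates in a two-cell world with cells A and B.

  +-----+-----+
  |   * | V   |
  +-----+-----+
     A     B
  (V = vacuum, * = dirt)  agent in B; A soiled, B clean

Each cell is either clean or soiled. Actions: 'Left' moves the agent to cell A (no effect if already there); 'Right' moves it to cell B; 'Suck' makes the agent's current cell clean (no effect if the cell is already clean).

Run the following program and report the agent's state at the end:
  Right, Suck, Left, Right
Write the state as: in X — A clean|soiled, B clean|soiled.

in B — A soiled, B clean

1. Right → in B — A soiled, B clean
2. Suck → in B — A soiled, B clean
3. Left → in A — A soiled, B clean
4. Right → in B — A soiled, B clean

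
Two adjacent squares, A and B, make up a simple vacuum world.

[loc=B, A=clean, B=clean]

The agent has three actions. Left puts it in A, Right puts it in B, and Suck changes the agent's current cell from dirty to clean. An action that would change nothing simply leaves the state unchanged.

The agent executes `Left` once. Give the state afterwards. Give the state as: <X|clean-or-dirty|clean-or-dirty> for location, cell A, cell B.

start: <B|clean|clean>
1. Left → <A|clean|clean>

<A|clean|clean>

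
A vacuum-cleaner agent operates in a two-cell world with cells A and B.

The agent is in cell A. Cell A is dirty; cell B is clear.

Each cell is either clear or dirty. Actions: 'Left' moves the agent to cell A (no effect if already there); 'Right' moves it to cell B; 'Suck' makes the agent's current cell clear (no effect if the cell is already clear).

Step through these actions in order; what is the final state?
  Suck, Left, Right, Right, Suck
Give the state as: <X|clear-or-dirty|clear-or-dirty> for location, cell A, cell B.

<B|clear|clear>

[1] after Suck: <A|clear|clear>
[2] after Left: <A|clear|clear>
[3] after Right: <B|clear|clear>
[4] after Right: <B|clear|clear>
[5] after Suck: <B|clear|clear>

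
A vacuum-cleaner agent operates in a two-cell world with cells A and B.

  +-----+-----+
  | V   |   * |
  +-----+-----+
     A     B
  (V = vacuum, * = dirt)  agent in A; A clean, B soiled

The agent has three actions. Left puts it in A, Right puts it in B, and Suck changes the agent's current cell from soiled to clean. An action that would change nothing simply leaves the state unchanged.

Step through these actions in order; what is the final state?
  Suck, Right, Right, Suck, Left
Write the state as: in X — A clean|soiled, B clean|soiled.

1) do Suck; now in A — A clean, B soiled
2) do Right; now in B — A clean, B soiled
3) do Right; now in B — A clean, B soiled
4) do Suck; now in B — A clean, B clean
5) do Left; now in A — A clean, B clean

in A — A clean, B clean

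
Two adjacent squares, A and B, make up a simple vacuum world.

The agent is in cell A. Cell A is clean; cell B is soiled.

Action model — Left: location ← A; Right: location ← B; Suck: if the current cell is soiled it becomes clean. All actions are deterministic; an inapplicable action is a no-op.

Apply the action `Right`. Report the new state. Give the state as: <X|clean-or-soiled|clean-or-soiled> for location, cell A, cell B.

start: <A|clean|soiled>
step 1/1 (Right): <B|clean|soiled>

<B|clean|soiled>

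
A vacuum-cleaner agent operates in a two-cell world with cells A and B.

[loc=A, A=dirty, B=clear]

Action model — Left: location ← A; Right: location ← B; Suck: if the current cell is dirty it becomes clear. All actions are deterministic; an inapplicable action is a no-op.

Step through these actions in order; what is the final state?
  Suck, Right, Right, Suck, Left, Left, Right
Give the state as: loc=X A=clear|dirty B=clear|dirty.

loc=B A=clear B=clear

[1] after Suck: loc=A A=clear B=clear
[2] after Right: loc=B A=clear B=clear
[3] after Right: loc=B A=clear B=clear
[4] after Suck: loc=B A=clear B=clear
[5] after Left: loc=A A=clear B=clear
[6] after Left: loc=A A=clear B=clear
[7] after Right: loc=B A=clear B=clear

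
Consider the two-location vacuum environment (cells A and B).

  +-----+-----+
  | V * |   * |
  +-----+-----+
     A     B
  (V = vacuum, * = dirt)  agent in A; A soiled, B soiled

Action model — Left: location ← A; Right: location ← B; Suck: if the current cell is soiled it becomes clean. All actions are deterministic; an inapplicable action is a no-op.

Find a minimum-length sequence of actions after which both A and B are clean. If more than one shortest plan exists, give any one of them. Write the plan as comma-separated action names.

[1] after Suck: (A; A:clean, B:soiled)
[2] after Right: (B; A:clean, B:soiled)
[3] after Suck: (B; A:clean, B:clean)
min 3: Suck A + move + Suck B

Suck, Right, Suck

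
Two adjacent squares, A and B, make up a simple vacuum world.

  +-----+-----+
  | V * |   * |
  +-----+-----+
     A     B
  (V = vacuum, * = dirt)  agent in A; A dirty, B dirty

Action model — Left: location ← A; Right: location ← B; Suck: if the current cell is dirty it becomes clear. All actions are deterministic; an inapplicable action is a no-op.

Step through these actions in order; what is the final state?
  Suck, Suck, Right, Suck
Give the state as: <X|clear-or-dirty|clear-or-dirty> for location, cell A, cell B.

1. Suck → <A|clear|dirty>
2. Suck → <A|clear|dirty>
3. Right → <B|clear|dirty>
4. Suck → <B|clear|clear>

<B|clear|clear>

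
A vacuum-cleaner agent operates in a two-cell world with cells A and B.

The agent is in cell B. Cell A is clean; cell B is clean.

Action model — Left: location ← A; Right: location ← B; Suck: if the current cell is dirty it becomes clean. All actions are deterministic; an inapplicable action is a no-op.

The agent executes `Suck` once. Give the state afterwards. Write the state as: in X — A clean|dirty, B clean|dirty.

start: in B — A clean, B clean
[1] after Suck: in B — A clean, B clean

in B — A clean, B clean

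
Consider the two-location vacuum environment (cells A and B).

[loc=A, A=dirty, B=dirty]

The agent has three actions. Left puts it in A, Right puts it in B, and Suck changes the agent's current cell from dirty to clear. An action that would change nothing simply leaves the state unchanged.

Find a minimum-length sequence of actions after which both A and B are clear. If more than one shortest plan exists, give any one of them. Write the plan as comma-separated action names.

Suck, Right, Suck

1) do Suck; now loc=A A=clear B=dirty
2) do Right; now loc=B A=clear B=dirty
3) do Suck; now loc=B A=clear B=clear
min 3: Suck A + move + Suck B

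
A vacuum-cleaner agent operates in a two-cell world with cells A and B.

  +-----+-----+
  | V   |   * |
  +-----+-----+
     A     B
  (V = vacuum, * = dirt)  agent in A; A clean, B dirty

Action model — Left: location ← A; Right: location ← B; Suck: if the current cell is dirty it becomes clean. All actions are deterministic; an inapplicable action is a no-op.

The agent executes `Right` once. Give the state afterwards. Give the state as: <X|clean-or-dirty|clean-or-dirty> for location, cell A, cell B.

<B|clean|dirty>

start: <A|clean|dirty>
1. Right → <B|clean|dirty>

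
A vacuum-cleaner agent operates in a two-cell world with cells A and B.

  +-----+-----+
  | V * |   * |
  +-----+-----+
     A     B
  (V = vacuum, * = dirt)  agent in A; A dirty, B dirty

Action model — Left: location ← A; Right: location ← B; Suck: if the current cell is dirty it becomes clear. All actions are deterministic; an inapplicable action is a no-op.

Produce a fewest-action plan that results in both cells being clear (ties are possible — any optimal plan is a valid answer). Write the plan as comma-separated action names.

step 1/3 (Suck): (A; A:clear, B:dirty)
step 2/3 (Right): (B; A:clear, B:dirty)
step 3/3 (Suck): (B; A:clear, B:clear)
min 3: Suck A + move + Suck B

Suck, Right, Suck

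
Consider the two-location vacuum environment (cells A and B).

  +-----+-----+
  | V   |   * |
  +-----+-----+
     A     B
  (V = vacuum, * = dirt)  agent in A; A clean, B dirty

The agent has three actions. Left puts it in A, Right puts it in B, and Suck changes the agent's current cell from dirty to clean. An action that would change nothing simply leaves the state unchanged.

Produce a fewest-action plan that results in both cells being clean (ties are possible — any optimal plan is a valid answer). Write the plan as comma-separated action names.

1) do Right; now loc=B A=clean B=dirty
2) do Suck; now loc=B A=clean B=clean
min 2: go B then Suck

Right, Suck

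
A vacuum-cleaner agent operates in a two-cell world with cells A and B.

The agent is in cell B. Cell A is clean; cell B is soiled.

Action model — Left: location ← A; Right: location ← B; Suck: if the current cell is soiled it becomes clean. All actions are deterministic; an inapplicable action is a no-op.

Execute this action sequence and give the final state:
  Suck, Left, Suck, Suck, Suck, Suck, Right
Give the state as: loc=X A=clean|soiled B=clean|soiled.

loc=B A=clean B=clean

1) do Suck; now loc=B A=clean B=clean
2) do Left; now loc=A A=clean B=clean
3) do Suck; now loc=A A=clean B=clean
4) do Suck; now loc=A A=clean B=clean
5) do Suck; now loc=A A=clean B=clean
6) do Suck; now loc=A A=clean B=clean
7) do Right; now loc=B A=clean B=clean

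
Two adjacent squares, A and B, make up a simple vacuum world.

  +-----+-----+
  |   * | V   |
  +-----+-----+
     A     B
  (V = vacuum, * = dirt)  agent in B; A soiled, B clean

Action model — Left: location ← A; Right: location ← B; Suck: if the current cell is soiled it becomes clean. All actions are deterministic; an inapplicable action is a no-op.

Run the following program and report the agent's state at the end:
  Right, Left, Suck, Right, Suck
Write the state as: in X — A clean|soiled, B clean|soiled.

in B — A clean, B clean

[1] after Right: in B — A soiled, B clean
[2] after Left: in A — A soiled, B clean
[3] after Suck: in A — A clean, B clean
[4] after Right: in B — A clean, B clean
[5] after Suck: in B — A clean, B clean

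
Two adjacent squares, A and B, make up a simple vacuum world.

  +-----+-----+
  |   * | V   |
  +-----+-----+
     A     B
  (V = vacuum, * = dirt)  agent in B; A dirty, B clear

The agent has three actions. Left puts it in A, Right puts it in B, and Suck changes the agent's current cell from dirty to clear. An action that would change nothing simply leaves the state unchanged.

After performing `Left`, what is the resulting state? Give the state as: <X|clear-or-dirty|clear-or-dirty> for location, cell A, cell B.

start: <B|dirty|clear>
1. Left → <A|dirty|clear>

<A|dirty|clear>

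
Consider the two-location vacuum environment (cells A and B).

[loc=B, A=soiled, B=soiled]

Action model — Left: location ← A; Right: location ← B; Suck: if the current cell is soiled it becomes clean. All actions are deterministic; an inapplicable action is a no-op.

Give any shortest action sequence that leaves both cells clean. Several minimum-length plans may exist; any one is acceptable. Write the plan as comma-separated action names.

Suck, Left, Suck

step 1/3 (Suck): <B|soiled|clean>
step 2/3 (Left): <A|soiled|clean>
step 3/3 (Suck): <A|clean|clean>
min 3: Suck B + move + Suck A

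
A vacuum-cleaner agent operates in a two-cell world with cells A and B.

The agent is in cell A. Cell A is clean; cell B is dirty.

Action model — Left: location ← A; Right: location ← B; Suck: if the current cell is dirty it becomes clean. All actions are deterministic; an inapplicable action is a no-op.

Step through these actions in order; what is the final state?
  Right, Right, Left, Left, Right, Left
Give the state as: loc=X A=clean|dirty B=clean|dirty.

[1] after Right: loc=B A=clean B=dirty
[2] after Right: loc=B A=clean B=dirty
[3] after Left: loc=A A=clean B=dirty
[4] after Left: loc=A A=clean B=dirty
[5] after Right: loc=B A=clean B=dirty
[6] after Left: loc=A A=clean B=dirty

loc=A A=clean B=dirty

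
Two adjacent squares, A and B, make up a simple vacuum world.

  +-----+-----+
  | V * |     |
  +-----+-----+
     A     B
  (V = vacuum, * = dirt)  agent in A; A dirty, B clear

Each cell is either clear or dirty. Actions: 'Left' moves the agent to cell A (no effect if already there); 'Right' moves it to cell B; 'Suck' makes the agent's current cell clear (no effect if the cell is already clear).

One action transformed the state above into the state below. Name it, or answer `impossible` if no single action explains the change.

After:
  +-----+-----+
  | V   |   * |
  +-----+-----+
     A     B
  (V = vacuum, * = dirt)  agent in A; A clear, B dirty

try  Left: (A; A:dirty, B:clear)
try Right: (B; A:dirty, B:clear)
try  Suck: (A; A:clear, B:clear)
no single action produces the after-state

impossible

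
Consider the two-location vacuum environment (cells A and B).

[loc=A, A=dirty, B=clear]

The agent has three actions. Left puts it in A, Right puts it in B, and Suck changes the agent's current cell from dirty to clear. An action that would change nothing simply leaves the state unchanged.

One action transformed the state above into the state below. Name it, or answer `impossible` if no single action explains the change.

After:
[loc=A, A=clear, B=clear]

try  Left: loc=A A=dirty B=clear
try Right: loc=B A=dirty B=clear
try  Suck: loc=A A=clear B=clear  ← match

Suck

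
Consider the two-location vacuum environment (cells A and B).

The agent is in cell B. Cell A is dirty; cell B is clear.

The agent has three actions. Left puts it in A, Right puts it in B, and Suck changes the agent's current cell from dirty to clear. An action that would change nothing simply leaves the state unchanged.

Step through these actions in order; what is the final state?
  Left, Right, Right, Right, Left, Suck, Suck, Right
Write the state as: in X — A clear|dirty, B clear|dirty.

in B — A clear, B clear

t=1 Left ⇒ in A — A dirty, B clear
t=2 Right ⇒ in B — A dirty, B clear
t=3 Right ⇒ in B — A dirty, B clear
t=4 Right ⇒ in B — A dirty, B clear
t=5 Left ⇒ in A — A dirty, B clear
t=6 Suck ⇒ in A — A clear, B clear
t=7 Suck ⇒ in A — A clear, B clear
t=8 Right ⇒ in B — A clear, B clear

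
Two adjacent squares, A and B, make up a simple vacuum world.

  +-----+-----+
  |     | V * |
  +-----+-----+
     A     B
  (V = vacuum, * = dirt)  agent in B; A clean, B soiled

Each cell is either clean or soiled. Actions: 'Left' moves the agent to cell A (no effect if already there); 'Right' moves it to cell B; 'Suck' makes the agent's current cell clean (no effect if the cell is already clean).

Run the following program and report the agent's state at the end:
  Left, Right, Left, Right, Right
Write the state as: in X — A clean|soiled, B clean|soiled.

in B — A clean, B soiled

1. Left → in A — A clean, B soiled
2. Right → in B — A clean, B soiled
3. Left → in A — A clean, B soiled
4. Right → in B — A clean, B soiled
5. Right → in B — A clean, B soiled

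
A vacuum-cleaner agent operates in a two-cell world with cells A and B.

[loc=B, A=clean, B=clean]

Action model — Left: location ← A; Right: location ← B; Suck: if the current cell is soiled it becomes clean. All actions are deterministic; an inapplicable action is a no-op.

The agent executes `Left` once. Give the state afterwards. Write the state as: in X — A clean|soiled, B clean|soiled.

in A — A clean, B clean

start: in B — A clean, B clean
t=1 Left ⇒ in A — A clean, B clean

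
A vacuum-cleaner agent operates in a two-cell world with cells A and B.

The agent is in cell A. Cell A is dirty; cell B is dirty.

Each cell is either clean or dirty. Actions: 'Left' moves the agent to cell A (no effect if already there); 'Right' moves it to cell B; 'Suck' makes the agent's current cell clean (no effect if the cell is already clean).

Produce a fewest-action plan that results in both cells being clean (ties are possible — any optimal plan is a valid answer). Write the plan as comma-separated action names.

Suck, Right, Suck

Suck (#1): <A|clean|dirty>
Right (#2): <B|clean|dirty>
Suck (#3): <B|clean|clean>
min 3: Suck A + move + Suck B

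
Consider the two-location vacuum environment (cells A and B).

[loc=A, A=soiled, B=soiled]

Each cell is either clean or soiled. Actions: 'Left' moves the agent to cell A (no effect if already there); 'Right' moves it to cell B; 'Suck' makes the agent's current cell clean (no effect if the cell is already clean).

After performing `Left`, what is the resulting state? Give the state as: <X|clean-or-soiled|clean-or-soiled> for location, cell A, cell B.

start: <A|soiled|soiled>
[1] after Left: <A|soiled|soiled>

<A|soiled|soiled>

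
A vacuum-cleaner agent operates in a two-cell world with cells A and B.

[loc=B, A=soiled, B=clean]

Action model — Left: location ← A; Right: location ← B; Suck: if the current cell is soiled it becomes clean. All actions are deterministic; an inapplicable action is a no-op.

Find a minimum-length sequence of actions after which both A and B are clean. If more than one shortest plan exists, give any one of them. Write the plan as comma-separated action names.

t=1 Left ⇒ loc=A A=soiled B=clean
t=2 Suck ⇒ loc=A A=clean B=clean
min 2: go A then Suck

Left, Suck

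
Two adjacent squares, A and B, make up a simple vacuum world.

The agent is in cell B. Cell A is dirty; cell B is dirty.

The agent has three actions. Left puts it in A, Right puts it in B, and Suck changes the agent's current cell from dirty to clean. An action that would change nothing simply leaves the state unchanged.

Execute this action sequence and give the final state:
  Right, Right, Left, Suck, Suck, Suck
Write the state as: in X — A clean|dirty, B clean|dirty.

in A — A clean, B dirty

step 1/6 (Right): in B — A dirty, B dirty
step 2/6 (Right): in B — A dirty, B dirty
step 3/6 (Left): in A — A dirty, B dirty
step 4/6 (Suck): in A — A clean, B dirty
step 5/6 (Suck): in A — A clean, B dirty
step 6/6 (Suck): in A — A clean, B dirty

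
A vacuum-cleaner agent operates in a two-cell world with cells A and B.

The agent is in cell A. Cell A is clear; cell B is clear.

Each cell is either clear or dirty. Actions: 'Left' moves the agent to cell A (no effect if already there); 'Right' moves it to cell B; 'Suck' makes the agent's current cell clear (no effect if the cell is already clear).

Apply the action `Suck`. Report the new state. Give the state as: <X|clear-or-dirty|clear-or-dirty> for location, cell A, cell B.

start: <A|clear|clear>
1) do Suck; now <A|clear|clear>

<A|clear|clear>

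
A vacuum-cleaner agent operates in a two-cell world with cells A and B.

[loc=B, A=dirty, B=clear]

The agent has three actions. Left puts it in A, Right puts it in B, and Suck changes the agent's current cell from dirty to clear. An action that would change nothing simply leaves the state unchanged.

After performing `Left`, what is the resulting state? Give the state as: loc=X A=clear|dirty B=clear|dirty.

start: loc=B A=dirty B=clear
t=1 Left ⇒ loc=A A=dirty B=clear

loc=A A=dirty B=clear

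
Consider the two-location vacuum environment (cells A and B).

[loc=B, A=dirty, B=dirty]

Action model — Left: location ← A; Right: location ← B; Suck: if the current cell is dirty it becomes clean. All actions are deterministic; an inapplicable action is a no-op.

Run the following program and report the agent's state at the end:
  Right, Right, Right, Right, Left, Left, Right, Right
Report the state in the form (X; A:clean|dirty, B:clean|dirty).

1) do Right; now (B; A:dirty, B:dirty)
2) do Right; now (B; A:dirty, B:dirty)
3) do Right; now (B; A:dirty, B:dirty)
4) do Right; now (B; A:dirty, B:dirty)
5) do Left; now (A; A:dirty, B:dirty)
6) do Left; now (A; A:dirty, B:dirty)
7) do Right; now (B; A:dirty, B:dirty)
8) do Right; now (B; A:dirty, B:dirty)

(B; A:dirty, B:dirty)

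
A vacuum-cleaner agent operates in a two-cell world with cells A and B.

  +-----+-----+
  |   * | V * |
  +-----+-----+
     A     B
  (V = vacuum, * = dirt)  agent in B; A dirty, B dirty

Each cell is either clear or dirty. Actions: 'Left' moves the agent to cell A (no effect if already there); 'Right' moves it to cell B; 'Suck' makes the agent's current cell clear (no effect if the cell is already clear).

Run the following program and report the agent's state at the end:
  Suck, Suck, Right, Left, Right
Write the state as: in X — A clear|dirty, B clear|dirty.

Suck (#1): in B — A dirty, B clear
Suck (#2): in B — A dirty, B clear
Right (#3): in B — A dirty, B clear
Left (#4): in A — A dirty, B clear
Right (#5): in B — A dirty, B clear

in B — A dirty, B clear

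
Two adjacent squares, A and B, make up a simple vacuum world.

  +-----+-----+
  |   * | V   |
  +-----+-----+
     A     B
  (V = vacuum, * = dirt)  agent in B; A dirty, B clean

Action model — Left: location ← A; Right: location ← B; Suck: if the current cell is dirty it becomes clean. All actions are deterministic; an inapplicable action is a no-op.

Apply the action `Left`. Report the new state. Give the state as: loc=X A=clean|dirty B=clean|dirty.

start: loc=B A=dirty B=clean
step 1/1 (Left): loc=A A=dirty B=clean

loc=A A=dirty B=clean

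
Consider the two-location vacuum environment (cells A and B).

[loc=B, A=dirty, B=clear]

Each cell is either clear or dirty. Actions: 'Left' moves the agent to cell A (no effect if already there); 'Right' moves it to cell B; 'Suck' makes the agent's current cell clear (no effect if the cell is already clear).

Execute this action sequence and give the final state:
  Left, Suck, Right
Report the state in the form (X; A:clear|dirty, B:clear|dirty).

Left (#1): (A; A:dirty, B:clear)
Suck (#2): (A; A:clear, B:clear)
Right (#3): (B; A:clear, B:clear)

(B; A:clear, B:clear)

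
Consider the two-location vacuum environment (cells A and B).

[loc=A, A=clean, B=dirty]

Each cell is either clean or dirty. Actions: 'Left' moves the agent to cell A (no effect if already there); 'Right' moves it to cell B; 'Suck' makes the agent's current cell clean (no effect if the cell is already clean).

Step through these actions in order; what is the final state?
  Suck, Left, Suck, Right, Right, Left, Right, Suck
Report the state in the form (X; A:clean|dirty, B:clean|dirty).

(B; A:clean, B:clean)

Suck (#1): (A; A:clean, B:dirty)
Left (#2): (A; A:clean, B:dirty)
Suck (#3): (A; A:clean, B:dirty)
Right (#4): (B; A:clean, B:dirty)
Right (#5): (B; A:clean, B:dirty)
Left (#6): (A; A:clean, B:dirty)
Right (#7): (B; A:clean, B:dirty)
Suck (#8): (B; A:clean, B:clean)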